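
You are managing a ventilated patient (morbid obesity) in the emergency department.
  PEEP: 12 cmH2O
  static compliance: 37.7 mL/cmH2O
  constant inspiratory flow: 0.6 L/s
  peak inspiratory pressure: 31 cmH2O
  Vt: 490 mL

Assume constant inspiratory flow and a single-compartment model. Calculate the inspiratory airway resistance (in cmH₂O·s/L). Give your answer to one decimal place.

10.0

Equation of motion (constant flow): PIP = Vt/C + R·V̇ + PEEP.
R·V̇ = PIP − Vt/C − PEEP = 31 − 490/37.7 − 12 = 31 − 12.997 − 12 = 6.003 cmH2O.
R = 6.003 / 0.6 = 10.005 cmH2O·s/L.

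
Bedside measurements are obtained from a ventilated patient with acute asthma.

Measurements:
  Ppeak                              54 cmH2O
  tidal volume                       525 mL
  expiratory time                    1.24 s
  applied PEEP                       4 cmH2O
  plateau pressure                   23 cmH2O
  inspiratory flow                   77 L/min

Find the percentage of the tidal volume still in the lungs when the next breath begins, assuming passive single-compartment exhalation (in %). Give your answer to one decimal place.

Flow: 77 L/min ÷ 60 = 1.2833 L/s.
R = (PIP − Pplat)/V̇ = (54 − 23) / 1.2833 = 31.0/1.2833 = 24.156 cmH2O·s/L.
C = Vt/(Pplat − PEEP) = 525.0 / (23 − 4) = 525.0/19.0 = 27.632 mL/cmH2O.
τ = R × C = 24.156 × 0.02763 L/cmH2O = 0.6674 s.
Fraction remaining at end-expiration = e^(−Te/τ) = e^(−1.24/0.6674) = 0.156 → 15.6%.

15.6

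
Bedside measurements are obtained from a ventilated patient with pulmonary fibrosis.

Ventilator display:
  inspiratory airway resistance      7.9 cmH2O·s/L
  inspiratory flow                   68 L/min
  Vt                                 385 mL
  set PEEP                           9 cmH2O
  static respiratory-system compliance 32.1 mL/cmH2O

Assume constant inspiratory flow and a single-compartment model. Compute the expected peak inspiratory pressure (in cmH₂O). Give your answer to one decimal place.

29.9

Flow: 68 L/min ÷ 60 = 1.1333 L/s.
Equation of motion (constant flow): PIP = Vt/C + R·V̇ + PEEP.
PIP = 385/32.1 + 7.9×1.1333 + 9 = 11.994 + 8.953 + 9 = 29.947 cmH2O.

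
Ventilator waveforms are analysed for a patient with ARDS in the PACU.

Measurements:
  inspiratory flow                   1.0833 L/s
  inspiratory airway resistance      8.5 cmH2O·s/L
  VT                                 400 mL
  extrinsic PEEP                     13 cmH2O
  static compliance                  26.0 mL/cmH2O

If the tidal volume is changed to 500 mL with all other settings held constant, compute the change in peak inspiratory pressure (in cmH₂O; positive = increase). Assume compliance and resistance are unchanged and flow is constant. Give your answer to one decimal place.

PIP = Vt/C + R·V̇ + PEEP (constant-flow equation of motion).
Only the elastic term changes: ΔPIP = ΔVt / C = (500 − 400) / 26.0 = 3.846 cmH2O.

3.8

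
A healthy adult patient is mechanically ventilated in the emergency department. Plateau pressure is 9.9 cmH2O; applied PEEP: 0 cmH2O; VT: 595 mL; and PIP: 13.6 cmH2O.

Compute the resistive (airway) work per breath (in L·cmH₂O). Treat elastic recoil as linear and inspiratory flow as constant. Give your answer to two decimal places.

With constant inspiratory flow the resistive pressure is constant at PIP − Pplat = 13.6 − 9.9 = 3.7 cmH2O, so resistive work = 3.7 × 0.595 = 2.202 L·cmH2O.

2.20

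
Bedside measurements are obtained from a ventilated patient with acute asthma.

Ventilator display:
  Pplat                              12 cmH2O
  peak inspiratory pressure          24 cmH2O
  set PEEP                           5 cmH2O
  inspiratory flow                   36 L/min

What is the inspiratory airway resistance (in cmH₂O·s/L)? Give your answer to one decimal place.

20.0

Flow: 36 L/min ÷ 60 = 0.6 L/s.
Raw = (PIP − Pplat) / flow = (24 − 12) / 0.6 = 12.0 / 0.6 = 20.0 cmH2O·s/L.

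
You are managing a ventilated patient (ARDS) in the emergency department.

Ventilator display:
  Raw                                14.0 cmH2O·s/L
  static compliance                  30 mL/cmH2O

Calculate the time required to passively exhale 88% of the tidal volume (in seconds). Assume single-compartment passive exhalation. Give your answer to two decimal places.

0.89

τ = R × C = 14.0 × 30 mL/cmH2O = 14.0 × 0.030 L/cmH2O = 0.42 s.
Exhaled fraction f = 1 − e^(−t/τ) → t = −τ·ln(1 − f) = −0.42·ln(0.12) = 0.8905 s.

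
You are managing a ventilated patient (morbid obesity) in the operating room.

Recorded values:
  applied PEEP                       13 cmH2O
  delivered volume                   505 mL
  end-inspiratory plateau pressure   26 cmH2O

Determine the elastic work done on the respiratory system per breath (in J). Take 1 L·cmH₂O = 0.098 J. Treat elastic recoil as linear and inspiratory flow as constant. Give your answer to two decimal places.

Elastic work ≈ ½ × (Pplat − PEEP) × Vt = 0.5 × (26 − 13) × 0.505 L = 0.5 × 13.0 × 0.505 = 3.283 L·cmH2O.
× 0.098 J/(L·cmH2O) → 0.3217 J.

0.32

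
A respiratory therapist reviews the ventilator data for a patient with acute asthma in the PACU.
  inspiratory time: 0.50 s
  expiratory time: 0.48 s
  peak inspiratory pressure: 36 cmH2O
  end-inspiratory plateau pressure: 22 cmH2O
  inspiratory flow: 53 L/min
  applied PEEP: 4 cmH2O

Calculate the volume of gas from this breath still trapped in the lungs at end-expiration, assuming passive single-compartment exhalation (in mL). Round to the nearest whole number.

129

Flow: 53 L/min ÷ 60 = 0.8833 L/s.
Vt = flow × Ti = 0.8833 L/s × 0.50 s × 1000 mL/L = 441.65 mL.
R = (PIP − Pplat)/V̇ = (36 − 22) / 0.8833 = 14.0/0.8833 = 15.85 cmH2O·s/L.
C = Vt/(Pplat − PEEP) = 441.65 / (22 − 4) = 441.65/18.0 = 24.536 mL/cmH2O.
τ = R × C = 15.85 × 0.02454 L/cmH2O = 0.389 s.
Fraction remaining = e^(−Te/τ) = e^(−0.48/0.389) = 0.2911.
Trapped volume = 441.65 × 0.2911 = 128.56 mL.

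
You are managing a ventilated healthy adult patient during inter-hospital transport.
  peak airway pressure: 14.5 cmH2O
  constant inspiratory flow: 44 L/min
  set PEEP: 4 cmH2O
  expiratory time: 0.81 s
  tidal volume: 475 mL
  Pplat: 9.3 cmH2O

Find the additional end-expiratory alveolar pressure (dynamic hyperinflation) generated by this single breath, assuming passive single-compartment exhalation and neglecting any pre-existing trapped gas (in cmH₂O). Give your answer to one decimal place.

1.5

Flow: 44 L/min ÷ 60 = 0.7333 L/s.
R = (PIP − Pplat)/V̇ = (14.5 − 9.3) / 0.7333 = 5.2/0.7333 = 7.091 cmH2O·s/L.
C = Vt/(Pplat − PEEP) = 475.0 / (9.3 − 4) = 475.0/5.3 = 89.623 mL/cmH2O.
τ = R × C = 7.091 × 0.08962 L/cmH2O = 0.6355 s.
Fraction remaining = e^(−Te/τ) = e^(−0.81/0.6355) = 0.2795; trapped volume = 475.0 × 0.2795 = 132.76 mL.
Additional alveolar pressure from trapping ≈ V_trapped / C = 132.76 / 89.623 = 1.481 cmH2O.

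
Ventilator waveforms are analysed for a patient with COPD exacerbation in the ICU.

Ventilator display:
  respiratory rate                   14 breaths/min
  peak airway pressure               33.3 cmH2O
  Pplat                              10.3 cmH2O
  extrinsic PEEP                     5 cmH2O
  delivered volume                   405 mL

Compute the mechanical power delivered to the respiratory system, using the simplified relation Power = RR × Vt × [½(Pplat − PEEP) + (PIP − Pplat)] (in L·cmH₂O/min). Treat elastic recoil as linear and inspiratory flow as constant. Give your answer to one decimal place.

145.4

Per-breath work = Vt × [½(Pplat−PEEP) + (PIP−Pplat)] = 0.405 × [0.5×5.3 + 23.0] = 0.405 × 25.65 = 10.388 L·cmH2O.
Power = 14 × 10.388 = 145.43 L·cmH2O/min.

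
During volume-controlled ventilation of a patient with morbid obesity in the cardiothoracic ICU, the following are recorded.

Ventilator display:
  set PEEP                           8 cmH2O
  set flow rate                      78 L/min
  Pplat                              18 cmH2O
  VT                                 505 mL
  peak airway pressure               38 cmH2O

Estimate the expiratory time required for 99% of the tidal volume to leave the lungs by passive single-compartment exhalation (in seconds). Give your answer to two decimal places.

3.58

Flow: 78 L/min ÷ 60 = 1.3 L/s.
R = (PIP − Pplat)/V̇ = (38 − 18) / 1.3 = 20.0/1.3 = 15.385 cmH2O·s/L.
C = Vt/(Pplat − PEEP) = 505.0 / (18 − 8) = 505.0/10.0 = 50.5 mL/cmH2O.
τ = R × C = 15.385 × 0.0505 L/cmH2O = 0.7769 s.
t = −τ·ln(1 − 0.99) = −0.7769·ln(0.01) = 3.578 s.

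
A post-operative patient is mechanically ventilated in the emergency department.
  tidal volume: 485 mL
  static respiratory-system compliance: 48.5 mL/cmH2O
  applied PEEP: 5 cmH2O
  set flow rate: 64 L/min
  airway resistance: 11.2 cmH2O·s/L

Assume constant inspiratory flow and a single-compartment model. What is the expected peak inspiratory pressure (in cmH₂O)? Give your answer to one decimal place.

26.9

Flow: 64 L/min ÷ 60 = 1.0667 L/s.
Equation of motion (constant flow): PIP = Vt/C + R·V̇ + PEEP.
PIP = 485/48.5 + 11.2×1.0667 + 5 = 10.0 + 11.947 + 5 = 26.947 cmH2O.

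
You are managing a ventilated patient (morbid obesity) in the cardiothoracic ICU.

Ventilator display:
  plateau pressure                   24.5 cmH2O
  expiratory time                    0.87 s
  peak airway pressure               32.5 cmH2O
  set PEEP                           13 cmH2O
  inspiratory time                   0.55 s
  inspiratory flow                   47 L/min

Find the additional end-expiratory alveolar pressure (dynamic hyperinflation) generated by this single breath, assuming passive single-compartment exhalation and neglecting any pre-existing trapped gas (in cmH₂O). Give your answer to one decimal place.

1.2

Flow: 47 L/min ÷ 60 = 0.7833 L/s.
Vt = flow × Ti = 0.7833 L/s × 0.55 s × 1000 mL/L = 430.82 mL.
R = (PIP − Pplat)/V̇ = (32.5 − 24.5) / 0.7833 = 8.0/0.7833 = 10.213 cmH2O·s/L.
C = Vt/(Pplat − PEEP) = 430.82 / (24.5 − 13) = 430.82/11.5 = 37.463 mL/cmH2O.
τ = R × C = 10.213 × 0.03746 L/cmH2O = 0.3826 s.
Fraction remaining = e^(−Te/τ) = e^(−0.87/0.3826) = 0.1029; trapped volume = 430.82 × 0.1029 = 44.331 mL.
Additional alveolar pressure from trapping ≈ V_trapped / C = 44.331 / 37.463 = 1.183 cmH2O.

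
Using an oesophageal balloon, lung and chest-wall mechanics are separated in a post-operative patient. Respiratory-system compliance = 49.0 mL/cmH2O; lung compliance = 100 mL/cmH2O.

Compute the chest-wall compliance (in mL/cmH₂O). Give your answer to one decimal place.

1/Ccw = 1/Crs − 1/CL.
1/Ccw = 1/49.0 − 1/100 = 0.01041.
Ccw = 96.061 mL/cmH2O.

96.1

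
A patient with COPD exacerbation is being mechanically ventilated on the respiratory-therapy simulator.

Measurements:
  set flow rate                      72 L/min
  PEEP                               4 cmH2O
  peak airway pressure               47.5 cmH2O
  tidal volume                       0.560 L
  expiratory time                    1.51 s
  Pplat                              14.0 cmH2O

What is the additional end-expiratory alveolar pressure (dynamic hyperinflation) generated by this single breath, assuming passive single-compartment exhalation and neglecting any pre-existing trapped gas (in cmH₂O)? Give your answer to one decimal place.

Flow: 72 L/min ÷ 60 = 1.2 L/s.
R = (PIP − Pplat)/V̇ = (47.5 − 14.0) / 1.2 = 33.5/1.2 = 27.917 cmH2O·s/L.
C = Vt/(Pplat − PEEP) = 560.0 / (14.0 − 4) = 560.0/10.0 = 56.0 mL/cmH2O.
τ = R × C = 27.917 × 0.056 L/cmH2O = 1.563 s.
Fraction remaining = e^(−Te/τ) = e^(−1.51/1.563) = 0.3806; trapped volume = 560.0 × 0.3806 = 213.14 mL.
Additional alveolar pressure from trapping ≈ V_trapped / C = 213.14 / 56.0 = 3.806 cmH2O.

3.8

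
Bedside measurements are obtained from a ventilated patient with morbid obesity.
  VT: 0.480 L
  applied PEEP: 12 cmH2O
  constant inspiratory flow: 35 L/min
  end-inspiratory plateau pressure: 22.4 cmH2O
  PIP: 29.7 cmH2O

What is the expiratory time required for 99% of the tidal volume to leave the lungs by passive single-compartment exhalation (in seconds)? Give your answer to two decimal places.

2.66

Flow: 35 L/min ÷ 60 = 0.5833 L/s.
R = (PIP − Pplat)/V̇ = (29.7 − 22.4) / 0.5833 = 7.3/0.5833 = 12.515 cmH2O·s/L.
C = Vt/(Pplat − PEEP) = 480.0 / (22.4 − 12) = 480.0/10.4 = 46.154 mL/cmH2O.
τ = R × C = 12.515 × 0.04615 L/cmH2O = 0.5776 s.
t = −τ·ln(1 − 0.99) = −0.5776·ln(0.01) = 2.66 s.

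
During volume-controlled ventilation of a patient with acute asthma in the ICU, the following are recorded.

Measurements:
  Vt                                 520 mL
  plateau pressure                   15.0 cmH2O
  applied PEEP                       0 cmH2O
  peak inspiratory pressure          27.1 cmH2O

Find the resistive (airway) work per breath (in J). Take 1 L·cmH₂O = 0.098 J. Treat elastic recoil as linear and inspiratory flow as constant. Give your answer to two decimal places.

With constant inspiratory flow the resistive pressure is constant at PIP − Pplat = 27.1 − 15.0 = 12.1 cmH2O, so resistive work = 12.1 × 0.520 = 6.292 L·cmH2O.
× 0.098 J/(L·cmH2O) → 0.6166 J.

0.62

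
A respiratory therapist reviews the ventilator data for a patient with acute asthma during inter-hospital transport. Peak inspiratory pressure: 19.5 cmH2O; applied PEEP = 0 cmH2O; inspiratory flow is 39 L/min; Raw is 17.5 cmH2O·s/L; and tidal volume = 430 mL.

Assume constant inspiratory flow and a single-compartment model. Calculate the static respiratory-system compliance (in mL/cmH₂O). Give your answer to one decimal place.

Flow: 39 L/min ÷ 60 = 0.65 L/s.
Equation of motion (constant flow): PIP = Vt/C + R·V̇ + PEEP.
Vt/C = PIP − R·V̇ − PEEP = 19.5 − 17.5×0.65 − 0 = 19.5 − 11.375 − 0 = 8.125 cmH2O.
C = Vt / 8.125 = 430 / 8.125 = 52.923 mL/cmH2O.

52.9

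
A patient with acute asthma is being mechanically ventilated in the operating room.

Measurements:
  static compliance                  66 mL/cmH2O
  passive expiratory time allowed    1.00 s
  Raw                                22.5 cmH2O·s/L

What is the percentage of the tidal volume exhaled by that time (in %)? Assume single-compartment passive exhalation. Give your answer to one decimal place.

49.0

τ = R × C = 22.5 × 66 mL/cmH2O = 22.5 × 0.066 L/cmH2O = 1.485 s.
Passive exhalation: V(t)/V₀ = e^(−t/τ) = e^(−1.00/1.485) = 0.51.
Fraction exhaled = 1 − 0.51 = 0.49 → 49.0%.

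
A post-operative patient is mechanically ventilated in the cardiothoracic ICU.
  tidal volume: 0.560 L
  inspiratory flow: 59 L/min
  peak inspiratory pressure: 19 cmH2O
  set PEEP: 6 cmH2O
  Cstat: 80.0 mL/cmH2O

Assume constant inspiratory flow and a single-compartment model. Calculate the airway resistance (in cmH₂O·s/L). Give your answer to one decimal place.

Flow: 59 L/min ÷ 60 = 0.9833 L/s.
Equation of motion (constant flow): PIP = Vt/C + R·V̇ + PEEP.
R·V̇ = PIP − Vt/C − PEEP = 19 − 560/80.0 − 6 = 19 − 7.0 − 6 = 6.0 cmH2O.
R = 6.0 / 0.9833 = 6.102 cmH2O·s/L.

6.1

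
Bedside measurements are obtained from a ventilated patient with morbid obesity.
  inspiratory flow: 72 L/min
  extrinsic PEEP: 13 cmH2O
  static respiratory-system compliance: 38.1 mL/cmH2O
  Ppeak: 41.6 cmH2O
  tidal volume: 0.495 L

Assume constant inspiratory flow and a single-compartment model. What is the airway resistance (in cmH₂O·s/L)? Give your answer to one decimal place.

13.0

Flow: 72 L/min ÷ 60 = 1.2 L/s.
Equation of motion (constant flow): PIP = Vt/C + R·V̇ + PEEP.
R·V̇ = PIP − Vt/C − PEEP = 41.6 − 495/38.1 − 13 = 41.6 − 12.992 − 13 = 15.608 cmH2O.
R = 15.608 / 1.2 = 13.007 cmH2O·s/L.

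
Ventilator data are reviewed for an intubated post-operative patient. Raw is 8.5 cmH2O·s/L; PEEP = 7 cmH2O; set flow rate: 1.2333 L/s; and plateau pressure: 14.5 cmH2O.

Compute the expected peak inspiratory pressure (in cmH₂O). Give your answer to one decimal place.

25.0

PIP = Pplat + Raw × flow = 14.5 + 8.5 × 1.2333 = 14.5 + 10.483 = 24.983 cmH2O.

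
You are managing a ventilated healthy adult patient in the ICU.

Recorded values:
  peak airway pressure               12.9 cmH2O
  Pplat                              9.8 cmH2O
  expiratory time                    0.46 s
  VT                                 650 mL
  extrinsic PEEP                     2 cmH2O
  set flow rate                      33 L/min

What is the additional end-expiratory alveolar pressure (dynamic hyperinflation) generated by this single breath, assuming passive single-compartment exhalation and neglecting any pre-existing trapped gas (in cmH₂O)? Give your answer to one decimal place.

2.9

Flow: 33 L/min ÷ 60 = 0.55 L/s.
R = (PIP − Pplat)/V̇ = (12.9 − 9.8) / 0.55 = 3.1/0.55 = 5.636 cmH2O·s/L.
C = Vt/(Pplat − PEEP) = 650.0 / (9.8 − 2) = 650.0/7.8 = 83.333 mL/cmH2O.
τ = R × C = 5.636 × 0.08333 L/cmH2O = 0.4696 s.
Fraction remaining = e^(−Te/τ) = e^(−0.46/0.4696) = 0.3755; trapped volume = 650.0 × 0.3755 = 244.08 mL.
Additional alveolar pressure from trapping ≈ V_trapped / C = 244.08 / 83.333 = 2.929 cmH2O.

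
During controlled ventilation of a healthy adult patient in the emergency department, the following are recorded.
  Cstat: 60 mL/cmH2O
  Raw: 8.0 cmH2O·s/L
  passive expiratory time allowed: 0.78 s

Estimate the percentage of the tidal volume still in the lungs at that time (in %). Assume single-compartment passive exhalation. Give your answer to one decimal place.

τ = R × C = 8.0 × 60 mL/cmH2O = 8.0 × 0.060 L/cmH2O = 0.48 s.
Passive exhalation: V(t)/V₀ = e^(−t/τ) = e^(−0.78/0.48) = 0.1969.
Fraction remaining = 0.1969 → 19.69%.

19.7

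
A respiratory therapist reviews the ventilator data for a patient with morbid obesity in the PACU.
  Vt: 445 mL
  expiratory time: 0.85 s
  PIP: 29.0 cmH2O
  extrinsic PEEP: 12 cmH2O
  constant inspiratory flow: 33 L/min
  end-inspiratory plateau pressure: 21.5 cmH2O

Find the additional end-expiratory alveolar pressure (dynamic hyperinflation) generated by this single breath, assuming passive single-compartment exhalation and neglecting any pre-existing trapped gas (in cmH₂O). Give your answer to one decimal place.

Flow: 33 L/min ÷ 60 = 0.55 L/s.
R = (PIP − Pplat)/V̇ = (29.0 − 21.5) / 0.55 = 7.5/0.55 = 13.636 cmH2O·s/L.
C = Vt/(Pplat − PEEP) = 445.0 / (21.5 − 12) = 445.0/9.5 = 46.842 mL/cmH2O.
τ = R × C = 13.636 × 0.04684 L/cmH2O = 0.6387 s.
Fraction remaining = e^(−Te/τ) = e^(−0.85/0.6387) = 0.2643; trapped volume = 445.0 × 0.2643 = 117.61 mL.
Additional alveolar pressure from trapping ≈ V_trapped / C = 117.61 / 46.842 = 2.511 cmH2O.

2.5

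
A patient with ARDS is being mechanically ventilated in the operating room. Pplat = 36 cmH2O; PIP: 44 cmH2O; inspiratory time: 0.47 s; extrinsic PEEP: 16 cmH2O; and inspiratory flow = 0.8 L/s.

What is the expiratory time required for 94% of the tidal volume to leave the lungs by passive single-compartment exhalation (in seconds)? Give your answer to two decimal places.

Vt = flow × Ti = 0.8 L/s × 0.47 s × 1000 mL/L = 376.0 mL.
R = (PIP − Pplat)/V̇ = (44 − 36) / 0.8 = 8.0/0.8 = 10.0 cmH2O·s/L.
C = Vt/(Pplat − PEEP) = 376.0 / (36 − 16) = 376.0/20.0 = 18.8 mL/cmH2O.
τ = R × C = 10.0 × 0.0188 L/cmH2O = 0.188 s.
t = −τ·ln(1 − 0.94) = −0.188·ln(0.06) = 0.5289 s.

0.53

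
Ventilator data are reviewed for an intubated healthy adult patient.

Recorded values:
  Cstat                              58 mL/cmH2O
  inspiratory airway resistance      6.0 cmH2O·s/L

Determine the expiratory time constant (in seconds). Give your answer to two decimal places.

τ = R × C = 6.0 × 58 mL/cmH2O = 6.0 × 0.058 L/cmH2O = 0.348 s.

0.35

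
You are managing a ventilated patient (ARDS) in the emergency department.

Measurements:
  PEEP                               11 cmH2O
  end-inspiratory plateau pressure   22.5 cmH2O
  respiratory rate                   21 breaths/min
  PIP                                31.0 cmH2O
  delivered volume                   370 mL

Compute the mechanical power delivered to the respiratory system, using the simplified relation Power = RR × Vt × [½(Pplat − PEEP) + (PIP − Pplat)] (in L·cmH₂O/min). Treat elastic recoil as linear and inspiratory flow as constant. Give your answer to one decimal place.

Per-breath work = Vt × [½(Pplat−PEEP) + (PIP−Pplat)] = 0.370 × [0.5×11.5 + 8.5] = 0.370 × 14.25 = 5.273 L·cmH2O.
Power = 21 × 5.273 = 110.73 L·cmH2O/min.

110.7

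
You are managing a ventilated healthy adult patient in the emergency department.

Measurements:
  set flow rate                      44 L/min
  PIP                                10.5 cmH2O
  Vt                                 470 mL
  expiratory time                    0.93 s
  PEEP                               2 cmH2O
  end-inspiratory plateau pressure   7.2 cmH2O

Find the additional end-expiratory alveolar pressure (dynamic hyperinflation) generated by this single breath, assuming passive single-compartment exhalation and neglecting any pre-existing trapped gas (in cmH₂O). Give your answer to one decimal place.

0.5

Flow: 44 L/min ÷ 60 = 0.7333 L/s.
R = (PIP − Pplat)/V̇ = (10.5 − 7.2) / 0.7333 = 3.3/0.7333 = 4.5 cmH2O·s/L.
C = Vt/(Pplat − PEEP) = 470.0 / (7.2 − 2) = 470.0/5.2 = 90.385 mL/cmH2O.
τ = R × C = 4.5 × 0.09039 L/cmH2O = 0.4068 s.
Fraction remaining = e^(−Te/τ) = e^(−0.93/0.4068) = 0.1017; trapped volume = 470.0 × 0.1017 = 47.799 mL.
Additional alveolar pressure from trapping ≈ V_trapped / C = 47.799 / 90.385 = 0.5288 cmH2O.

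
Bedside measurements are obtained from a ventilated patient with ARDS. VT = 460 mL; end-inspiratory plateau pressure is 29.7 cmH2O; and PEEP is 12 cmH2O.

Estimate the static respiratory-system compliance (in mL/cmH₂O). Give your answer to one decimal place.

Cstat = Vt / (Pplat − PEEP) = 460 / (29.7 − 12) = 460 / 17.7 = 25.989 mL/cmH2O.

26.0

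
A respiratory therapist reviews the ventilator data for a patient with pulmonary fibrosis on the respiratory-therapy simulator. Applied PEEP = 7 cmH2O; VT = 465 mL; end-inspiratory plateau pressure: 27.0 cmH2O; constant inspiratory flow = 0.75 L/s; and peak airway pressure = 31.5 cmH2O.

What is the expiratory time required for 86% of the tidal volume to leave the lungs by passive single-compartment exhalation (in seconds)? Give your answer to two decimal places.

0.27

R = (PIP − Pplat)/V̇ = (31.5 − 27.0) / 0.75 = 4.5/0.75 = 6.0 cmH2O·s/L.
C = Vt/(Pplat − PEEP) = 465.0 / (27.0 − 7) = 465.0/20.0 = 23.25 mL/cmH2O.
τ = R × C = 6.0 × 0.02325 L/cmH2O = 0.1395 s.
t = −τ·ln(1 − 0.86) = −0.1395·ln(0.14) = 0.2743 s.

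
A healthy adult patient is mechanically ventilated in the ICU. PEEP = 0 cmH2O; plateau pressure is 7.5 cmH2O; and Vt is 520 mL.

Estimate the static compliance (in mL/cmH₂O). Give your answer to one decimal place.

Cstat = Vt / (Pplat − PEEP) = 520 / (7.5 − 0) = 520 / 7.5 = 69.333 mL/cmH2O.

69.3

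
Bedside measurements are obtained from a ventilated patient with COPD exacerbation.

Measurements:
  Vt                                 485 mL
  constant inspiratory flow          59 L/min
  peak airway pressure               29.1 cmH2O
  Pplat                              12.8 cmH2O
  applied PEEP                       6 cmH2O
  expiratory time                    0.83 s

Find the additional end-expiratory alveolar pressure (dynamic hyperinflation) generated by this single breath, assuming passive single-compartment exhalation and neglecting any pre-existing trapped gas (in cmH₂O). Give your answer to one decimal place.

3.4

Flow: 59 L/min ÷ 60 = 0.9833 L/s.
R = (PIP − Pplat)/V̇ = (29.1 − 12.8) / 0.9833 = 16.3/0.9833 = 16.577 cmH2O·s/L.
C = Vt/(Pplat − PEEP) = 485.0 / (12.8 − 6) = 485.0/6.8 = 71.324 mL/cmH2O.
τ = R × C = 16.577 × 0.07132 L/cmH2O = 1.182 s.
Fraction remaining = e^(−Te/τ) = e^(−0.83/1.182) = 0.4955; trapped volume = 485.0 × 0.4955 = 240.32 mL.
Additional alveolar pressure from trapping ≈ V_trapped / C = 240.32 / 71.324 = 3.369 cmH2O.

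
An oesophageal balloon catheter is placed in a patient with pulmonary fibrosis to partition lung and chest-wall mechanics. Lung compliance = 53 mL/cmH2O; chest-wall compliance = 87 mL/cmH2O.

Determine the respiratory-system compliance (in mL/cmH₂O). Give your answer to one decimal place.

32.9

Lung and chest wall are elastances in series: 1/Crs = 1/CL + 1/Ccw.
1/Crs = 1/53 + 1/87 = 0.03036.
Crs = 32.938 mL/cmH2O.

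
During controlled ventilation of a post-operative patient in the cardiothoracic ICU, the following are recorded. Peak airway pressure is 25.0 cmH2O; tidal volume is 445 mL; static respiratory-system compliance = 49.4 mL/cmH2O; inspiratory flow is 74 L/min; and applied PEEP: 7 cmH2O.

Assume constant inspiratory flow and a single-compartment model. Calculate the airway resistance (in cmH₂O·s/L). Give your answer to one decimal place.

Flow: 74 L/min ÷ 60 = 1.2333 L/s.
Equation of motion (constant flow): PIP = Vt/C + R·V̇ + PEEP.
R·V̇ = PIP − Vt/C − PEEP = 25.0 − 445/49.4 − 7 = 25.0 − 9.008 − 7 = 8.992 cmH2O.
R = 8.992 / 1.2333 = 7.291 cmH2O·s/L.

7.3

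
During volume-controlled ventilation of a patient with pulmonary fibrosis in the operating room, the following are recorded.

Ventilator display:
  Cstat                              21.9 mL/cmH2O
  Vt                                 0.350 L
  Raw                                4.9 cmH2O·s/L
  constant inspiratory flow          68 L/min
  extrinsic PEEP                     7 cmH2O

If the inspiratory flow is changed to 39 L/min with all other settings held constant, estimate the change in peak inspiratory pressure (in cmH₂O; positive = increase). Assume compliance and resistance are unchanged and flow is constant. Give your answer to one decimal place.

Flow: 68 L/min ÷ 60 = 1.1333 L/s.
New flow: 39 L/min ÷ 60 = 0.65 L/s.
PIP = Vt/C + R·V̇ + PEEP (constant-flow equation of motion).
Only the resistive term changes: ΔPIP = R × ΔV̇ = 4.9 × (0.65 − 1.1333) = 4.9 × -0.4833 = -2.368 cmH2O.

-2.4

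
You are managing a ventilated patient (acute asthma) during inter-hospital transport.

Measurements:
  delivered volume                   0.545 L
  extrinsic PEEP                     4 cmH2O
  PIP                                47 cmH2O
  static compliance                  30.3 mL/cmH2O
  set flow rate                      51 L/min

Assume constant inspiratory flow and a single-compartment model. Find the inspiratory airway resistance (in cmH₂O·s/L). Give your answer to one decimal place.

29.4

Flow: 51 L/min ÷ 60 = 0.85 L/s.
Equation of motion (constant flow): PIP = Vt/C + R·V̇ + PEEP.
R·V̇ = PIP − Vt/C − PEEP = 47 − 545/30.3 − 4 = 47 − 17.987 − 4 = 25.013 cmH2O.
R = 25.013 / 0.85 = 29.427 cmH2O·s/L.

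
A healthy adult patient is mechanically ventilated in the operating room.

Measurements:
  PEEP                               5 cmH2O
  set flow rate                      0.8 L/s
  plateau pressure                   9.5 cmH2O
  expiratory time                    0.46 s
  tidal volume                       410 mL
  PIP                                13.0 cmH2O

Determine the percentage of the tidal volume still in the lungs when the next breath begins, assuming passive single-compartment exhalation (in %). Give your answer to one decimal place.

31.5

R = (PIP − Pplat)/V̇ = (13.0 − 9.5) / 0.8 = 3.5/0.8 = 4.375 cmH2O·s/L.
C = Vt/(Pplat − PEEP) = 410.0 / (9.5 − 5) = 410.0/4.5 = 91.111 mL/cmH2O.
τ = R × C = 4.375 × 0.09111 L/cmH2O = 0.3986 s.
Fraction remaining at end-expiration = e^(−Te/τ) = e^(−0.46/0.3986) = 0.3154 → 31.54%.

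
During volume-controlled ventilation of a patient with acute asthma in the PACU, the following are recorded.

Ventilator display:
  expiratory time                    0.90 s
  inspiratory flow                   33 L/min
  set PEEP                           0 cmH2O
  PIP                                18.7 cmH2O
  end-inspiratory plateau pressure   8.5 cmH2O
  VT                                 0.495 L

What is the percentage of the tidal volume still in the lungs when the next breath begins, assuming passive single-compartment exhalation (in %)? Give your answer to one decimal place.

Flow: 33 L/min ÷ 60 = 0.55 L/s.
R = (PIP − Pplat)/V̇ = (18.7 − 8.5) / 0.55 = 10.2/0.55 = 18.545 cmH2O·s/L.
C = Vt/(Pplat − PEEP) = 495.0 / (8.5 − 0) = 495.0/8.5 = 58.235 mL/cmH2O.
τ = R × C = 18.545 × 0.05824 L/cmH2O = 1.08 s.
Fraction remaining at end-expiration = e^(−Te/τ) = e^(−0.90/1.08) = 0.4346 → 43.46%.

43.5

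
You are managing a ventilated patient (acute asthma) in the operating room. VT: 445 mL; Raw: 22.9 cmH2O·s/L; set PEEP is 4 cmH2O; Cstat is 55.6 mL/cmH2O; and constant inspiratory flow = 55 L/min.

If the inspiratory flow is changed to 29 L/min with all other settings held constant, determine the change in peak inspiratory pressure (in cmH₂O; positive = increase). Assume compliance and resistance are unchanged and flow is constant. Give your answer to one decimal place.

Flow: 55 L/min ÷ 60 = 0.9167 L/s.
New flow: 29 L/min ÷ 60 = 0.4833 L/s.
PIP = Vt/C + R·V̇ + PEEP (constant-flow equation of motion).
Only the resistive term changes: ΔPIP = R × ΔV̇ = 22.9 × (0.4833 − 0.9167) = 22.9 × -0.4334 = -9.925 cmH2O.

-9.9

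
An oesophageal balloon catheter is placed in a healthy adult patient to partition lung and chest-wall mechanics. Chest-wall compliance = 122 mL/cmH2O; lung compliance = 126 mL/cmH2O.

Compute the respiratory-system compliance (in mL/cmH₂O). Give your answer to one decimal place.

Lung and chest wall are elastances in series: 1/Crs = 1/CL + 1/Ccw.
1/Crs = 1/126 + 1/122 = 0.01613.
Crs = 61.996 mL/cmH2O.

62.0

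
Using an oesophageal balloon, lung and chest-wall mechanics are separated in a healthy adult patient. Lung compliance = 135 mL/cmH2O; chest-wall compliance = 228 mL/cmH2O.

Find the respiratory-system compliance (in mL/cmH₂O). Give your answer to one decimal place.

Lung and chest wall are elastances in series: 1/Crs = 1/CL + 1/Ccw.
1/Crs = 1/135 + 1/228 = 0.01179.
Crs = 84.818 mL/cmH2O.

84.8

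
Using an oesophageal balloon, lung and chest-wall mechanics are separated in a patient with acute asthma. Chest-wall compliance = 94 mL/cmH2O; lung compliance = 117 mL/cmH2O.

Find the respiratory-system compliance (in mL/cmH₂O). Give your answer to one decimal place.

52.1

Lung and chest wall are elastances in series: 1/Crs = 1/CL + 1/Ccw.
1/Crs = 1/117 + 1/94 = 0.01919.
Crs = 52.11 mL/cmH2O.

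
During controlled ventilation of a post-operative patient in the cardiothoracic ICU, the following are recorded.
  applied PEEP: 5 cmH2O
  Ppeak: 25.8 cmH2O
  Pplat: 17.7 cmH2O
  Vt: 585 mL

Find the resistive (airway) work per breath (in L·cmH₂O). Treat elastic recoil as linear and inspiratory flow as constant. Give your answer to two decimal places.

4.74

With constant inspiratory flow the resistive pressure is constant at PIP − Pplat = 25.8 − 17.7 = 8.1 cmH2O, so resistive work = 8.1 × 0.585 = 4.739 L·cmH2O.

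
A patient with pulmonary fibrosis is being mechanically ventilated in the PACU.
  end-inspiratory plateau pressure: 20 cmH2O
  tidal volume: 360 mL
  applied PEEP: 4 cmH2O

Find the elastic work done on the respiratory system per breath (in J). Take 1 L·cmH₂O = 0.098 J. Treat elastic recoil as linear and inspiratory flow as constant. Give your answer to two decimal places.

Elastic work ≈ ½ × (Pplat − PEEP) × Vt = 0.5 × (20 − 4) × 0.360 L = 0.5 × 16.0 × 0.360 = 2.88 L·cmH2O.
× 0.098 J/(L·cmH2O) → 0.2822 J.

0.28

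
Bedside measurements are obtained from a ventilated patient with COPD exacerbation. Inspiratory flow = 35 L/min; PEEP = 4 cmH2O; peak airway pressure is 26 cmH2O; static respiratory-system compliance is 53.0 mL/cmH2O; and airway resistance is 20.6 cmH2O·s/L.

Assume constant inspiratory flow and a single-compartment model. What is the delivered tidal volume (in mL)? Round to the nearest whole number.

529

Flow: 35 L/min ÷ 60 = 0.5833 L/s.
Equation of motion (constant flow): PIP = Vt/C + R·V̇ + PEEP.
Vt/C = PIP − R·V̇ − PEEP = 26 − 12.016 − 4 = 9.984 cmH2O.
Vt = C × 9.984 = 53.0 × 9.984 = 529.15 mL.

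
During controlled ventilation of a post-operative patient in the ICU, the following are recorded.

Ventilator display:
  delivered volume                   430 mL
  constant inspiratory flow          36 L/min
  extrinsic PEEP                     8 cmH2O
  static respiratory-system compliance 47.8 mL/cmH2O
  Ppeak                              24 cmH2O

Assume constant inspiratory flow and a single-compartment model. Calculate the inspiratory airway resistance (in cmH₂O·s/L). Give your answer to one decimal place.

11.7

Flow: 36 L/min ÷ 60 = 0.6 L/s.
Equation of motion (constant flow): PIP = Vt/C + R·V̇ + PEEP.
R·V̇ = PIP − Vt/C − PEEP = 24 − 430/47.8 − 8 = 24 − 8.996 − 8 = 7.004 cmH2O.
R = 7.004 / 0.6 = 11.673 cmH2O·s/L.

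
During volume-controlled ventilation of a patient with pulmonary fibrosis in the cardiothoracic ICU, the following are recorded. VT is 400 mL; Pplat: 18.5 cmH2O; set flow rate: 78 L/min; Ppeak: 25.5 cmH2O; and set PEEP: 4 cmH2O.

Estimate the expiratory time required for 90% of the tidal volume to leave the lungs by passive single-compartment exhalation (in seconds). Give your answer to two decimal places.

0.34

Flow: 78 L/min ÷ 60 = 1.3 L/s.
R = (PIP − Pplat)/V̇ = (25.5 − 18.5) / 1.3 = 7.0/1.3 = 5.385 cmH2O·s/L.
C = Vt/(Pplat − PEEP) = 400.0 / (18.5 − 4) = 400.0/14.5 = 27.586 mL/cmH2O.
τ = R × C = 5.385 × 0.02759 L/cmH2O = 0.1486 s.
t = −τ·ln(1 − 0.90) = −0.1486·ln(0.1) = 0.3422 s.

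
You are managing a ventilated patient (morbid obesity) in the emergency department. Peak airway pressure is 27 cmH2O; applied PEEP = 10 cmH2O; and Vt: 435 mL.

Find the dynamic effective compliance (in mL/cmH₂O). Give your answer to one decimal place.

Dynamic compliance = Vt / (PIP − PEEP) = 435 / (27 − 10) = 435 / 17.0 = 25.588 mL/cmH2O.

25.6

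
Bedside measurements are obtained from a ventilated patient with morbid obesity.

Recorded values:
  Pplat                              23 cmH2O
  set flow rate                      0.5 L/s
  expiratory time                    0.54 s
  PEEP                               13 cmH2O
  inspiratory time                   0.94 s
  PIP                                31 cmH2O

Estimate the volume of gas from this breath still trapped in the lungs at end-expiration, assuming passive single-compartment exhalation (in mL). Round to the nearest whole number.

Vt = flow × Ti = 0.5 L/s × 0.94 s × 1000 mL/L = 470.0 mL.
R = (PIP − Pplat)/V̇ = (31 − 23) / 0.5 = 8.0/0.5 = 16.0 cmH2O·s/L.
C = Vt/(Pplat − PEEP) = 470.0 / (23 − 13) = 470.0/10.0 = 47.0 mL/cmH2O.
τ = R × C = 16.0 × 0.047 L/cmH2O = 0.752 s.
Fraction remaining = e^(−Te/τ) = e^(−0.54/0.752) = 0.4877.
Trapped volume = 470.0 × 0.4877 = 229.22 mL.

229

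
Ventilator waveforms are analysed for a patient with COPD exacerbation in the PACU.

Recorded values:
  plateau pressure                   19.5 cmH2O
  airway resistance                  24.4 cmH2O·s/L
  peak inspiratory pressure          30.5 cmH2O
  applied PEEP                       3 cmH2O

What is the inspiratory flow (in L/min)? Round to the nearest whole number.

27

flow = (PIP − Pplat) / Raw = (30.5 − 19.5) / 24.4 = 0.4508 L/s × 60 = 27.048 L/min.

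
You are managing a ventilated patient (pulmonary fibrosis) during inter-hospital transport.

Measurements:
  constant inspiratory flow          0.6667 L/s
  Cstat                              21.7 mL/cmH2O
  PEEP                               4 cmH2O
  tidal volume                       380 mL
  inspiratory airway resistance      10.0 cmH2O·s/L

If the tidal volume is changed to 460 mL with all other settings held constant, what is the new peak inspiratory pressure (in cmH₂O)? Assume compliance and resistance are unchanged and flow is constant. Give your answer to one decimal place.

31.9

PIP = Vt/C + R·V̇ + PEEP (constant-flow equation of motion).
Only the elastic term changes: ΔPIP = ΔVt / C = (460 − 380) / 21.7 = 3.687 cmH2O.
Original PIP = 380/21.7 + 10.0×0.6667 + 4 = 28.179 cmH2O; new PIP = 28.179 + (3.687) = 31.866 cmH2O.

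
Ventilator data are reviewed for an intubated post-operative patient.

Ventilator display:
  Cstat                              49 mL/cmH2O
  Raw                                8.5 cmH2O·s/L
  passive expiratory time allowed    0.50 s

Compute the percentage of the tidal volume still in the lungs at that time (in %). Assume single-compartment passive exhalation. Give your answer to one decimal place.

τ = R × C = 8.5 × 49 mL/cmH2O = 8.5 × 0.049 L/cmH2O = 0.4165 s.
Passive exhalation: V(t)/V₀ = e^(−t/τ) = e^(−0.50/0.4165) = 0.301.
Fraction remaining = 0.301 → 30.1%.

30.1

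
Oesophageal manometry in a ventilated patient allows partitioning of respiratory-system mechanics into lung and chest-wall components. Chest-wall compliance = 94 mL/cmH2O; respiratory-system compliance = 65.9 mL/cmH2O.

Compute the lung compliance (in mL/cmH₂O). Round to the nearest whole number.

1/CL = 1/Crs − 1/Ccw.
1/CL = 1/65.9 − 1/94 = 0.004536.
CL = 220.46 mL/cmH2O.

220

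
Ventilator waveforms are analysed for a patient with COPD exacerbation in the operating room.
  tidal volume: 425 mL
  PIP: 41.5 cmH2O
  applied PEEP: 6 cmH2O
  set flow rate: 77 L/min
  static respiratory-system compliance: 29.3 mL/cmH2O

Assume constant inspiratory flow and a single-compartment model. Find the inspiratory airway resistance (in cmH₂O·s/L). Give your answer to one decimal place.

Flow: 77 L/min ÷ 60 = 1.2833 L/s.
Equation of motion (constant flow): PIP = Vt/C + R·V̇ + PEEP.
R·V̇ = PIP − Vt/C − PEEP = 41.5 − 425/29.3 − 6 = 41.5 − 14.505 − 6 = 20.995 cmH2O.
R = 20.995 / 1.2833 = 16.36 cmH2O·s/L.

16.4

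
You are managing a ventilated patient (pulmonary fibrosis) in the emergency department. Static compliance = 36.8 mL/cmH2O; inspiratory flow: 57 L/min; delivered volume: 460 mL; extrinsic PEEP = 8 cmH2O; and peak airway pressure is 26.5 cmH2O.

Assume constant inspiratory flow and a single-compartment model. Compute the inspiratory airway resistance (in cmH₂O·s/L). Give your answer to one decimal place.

6.3

Flow: 57 L/min ÷ 60 = 0.95 L/s.
Equation of motion (constant flow): PIP = Vt/C + R·V̇ + PEEP.
R·V̇ = PIP − Vt/C − PEEP = 26.5 − 460/36.8 − 8 = 26.5 − 12.5 − 8 = 6.0 cmH2O.
R = 6.0 / 0.95 = 6.316 cmH2O·s/L.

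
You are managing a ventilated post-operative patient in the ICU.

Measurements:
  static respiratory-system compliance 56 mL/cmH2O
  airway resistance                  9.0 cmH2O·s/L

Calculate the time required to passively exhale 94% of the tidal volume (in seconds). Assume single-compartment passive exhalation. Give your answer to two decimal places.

τ = R × C = 9.0 × 56 mL/cmH2O = 9.0 × 0.056 L/cmH2O = 0.504 s.
Exhaled fraction f = 1 − e^(−t/τ) → t = −τ·ln(1 − f) = −0.504·ln(0.06) = 1.418 s.

1.42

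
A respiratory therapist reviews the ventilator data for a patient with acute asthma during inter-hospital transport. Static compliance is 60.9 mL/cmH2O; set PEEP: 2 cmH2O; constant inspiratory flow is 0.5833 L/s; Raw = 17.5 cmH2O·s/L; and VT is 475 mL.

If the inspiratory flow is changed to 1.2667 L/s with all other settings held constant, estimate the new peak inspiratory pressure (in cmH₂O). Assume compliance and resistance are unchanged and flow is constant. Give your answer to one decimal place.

32.0

PIP = Vt/C + R·V̇ + PEEP (constant-flow equation of motion).
Only the resistive term changes: ΔPIP = R × ΔV̇ = 17.5 × (1.2667 − 0.5833) = 17.5 × 0.6834 = 11.96 cmH2O.
Original PIP = 475/60.9 + 17.5×0.5833 + 2 = 20.007 cmH2O; new PIP = 20.007 + (11.96) = 31.967 cmH2O.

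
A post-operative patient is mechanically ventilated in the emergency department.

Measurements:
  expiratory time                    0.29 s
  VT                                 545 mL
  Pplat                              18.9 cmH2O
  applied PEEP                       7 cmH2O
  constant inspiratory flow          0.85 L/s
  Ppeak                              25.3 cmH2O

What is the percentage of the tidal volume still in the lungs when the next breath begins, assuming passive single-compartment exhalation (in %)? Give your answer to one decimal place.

R = (PIP − Pplat)/V̇ = (25.3 − 18.9) / 0.85 = 6.4/0.85 = 7.529 cmH2O·s/L.
C = Vt/(Pplat − PEEP) = 545.0 / (18.9 − 7) = 545.0/11.9 = 45.798 mL/cmH2O.
τ = R × C = 7.529 × 0.0458 L/cmH2O = 0.3448 s.
Fraction remaining at end-expiration = e^(−Te/τ) = e^(−0.29/0.3448) = 0.4313 → 43.13%.

43.1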